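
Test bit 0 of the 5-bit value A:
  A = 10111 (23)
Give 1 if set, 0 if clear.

Bit 0 is the 1st from the right.
  10111
      ^
That bit is 1.

Answer: 1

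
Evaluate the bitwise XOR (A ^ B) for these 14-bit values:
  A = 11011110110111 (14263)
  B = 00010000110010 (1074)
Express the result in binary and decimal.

Apply ^ to each column (1 where bits differ):
  11011110110111
^ 00010000110010
----------------
  11001110000101

Answer: 11001110000101 (13189)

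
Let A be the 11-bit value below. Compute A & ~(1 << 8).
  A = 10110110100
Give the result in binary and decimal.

Mask = ~(1 << 8) = 11011111111
Bit 8 of A is 1, so AND-ing with the mask clears it to 0.
  10110110100
& 11011111111
-------------
  10010110100

Answer: 10010110100 (1204)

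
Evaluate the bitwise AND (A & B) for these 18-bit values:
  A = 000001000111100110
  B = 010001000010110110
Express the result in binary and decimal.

Apply & to each column (1 only where both bits are 1):
  000001000111100110
& 010001000010110110
--------------------
  000001000010100110

Answer: 000001000010100110 (4262)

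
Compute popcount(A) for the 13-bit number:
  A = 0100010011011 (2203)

0100010011011
1-bits at positions (from bit 0 = LSB): 0, 1, 3, 4, 7, 11
Count = 6

Answer: 6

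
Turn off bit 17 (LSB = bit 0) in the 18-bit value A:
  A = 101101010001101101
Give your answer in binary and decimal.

Mask = ~(1 << 17) = 011111111111111111
Bit 17 of A is 1, so AND-ing with the mask clears it to 0.
  101101010001101101
& 011111111111111111
--------------------
  001101010001101101

Answer: 001101010001101101 (54381)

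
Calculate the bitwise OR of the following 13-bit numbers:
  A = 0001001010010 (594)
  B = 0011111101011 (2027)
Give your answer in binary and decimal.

Apply | to each column (1 where either bit is 1):
  0001001010010
| 0011111101011
---------------
  0011111111011

Answer: 0011111111011 (2043)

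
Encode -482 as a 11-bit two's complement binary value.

1. Binary of +482:  00111100010
2. Invert bits:     11000011101
3. Add 1:           11000011110

Answer: 11000011110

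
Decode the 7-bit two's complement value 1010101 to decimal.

MSB is 1, so the value is negative. Find the magnitude:
1. Invert bits:  0101010
2. Add 1:        0101011  = 43
3. Apply sign:   -43

Answer: -43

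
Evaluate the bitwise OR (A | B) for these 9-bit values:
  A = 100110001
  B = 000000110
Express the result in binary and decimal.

Apply | to each column (1 where either bit is 1):
  100110001
| 000000110
-----------
  100110111

Answer: 100110111 (311)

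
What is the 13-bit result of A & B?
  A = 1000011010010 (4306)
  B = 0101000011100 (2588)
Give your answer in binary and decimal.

Apply & to each column (1 only where both bits are 1):
  1000011010010
& 0101000011100
---------------
  0000000010000

Answer: 0000000010000 (16)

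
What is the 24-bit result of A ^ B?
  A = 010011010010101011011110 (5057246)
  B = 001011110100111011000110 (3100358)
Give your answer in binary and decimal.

Apply ^ to each column (1 where bits differ):
  010011010010101011011110
^ 001011110100111011000110
--------------------------
  011000100110010000011000

Answer: 011000100110010000011000 (6448152)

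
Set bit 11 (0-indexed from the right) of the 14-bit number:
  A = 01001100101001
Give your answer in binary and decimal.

Mask = 1 << 11 = 00100000000000
Bit 11 of A is 0, so OR-ing with the mask flips it to 1.
  01001100101001
| 00100000000000
----------------
  01101100101001

Answer: 01101100101001 (6953)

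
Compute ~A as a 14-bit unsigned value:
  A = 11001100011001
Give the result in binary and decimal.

Flip each bit (0->1, 1->0):
  11001100011001
  00110011100110

Answer: 00110011100110 (3302)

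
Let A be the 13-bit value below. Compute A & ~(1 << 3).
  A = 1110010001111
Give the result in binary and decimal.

Mask = ~(1 << 3) = 1111111110111
Bit 3 of A is 1, so AND-ing with the mask clears it to 0.
  1110010001111
& 1111111110111
---------------
  1110010000111

Answer: 1110010000111 (7303)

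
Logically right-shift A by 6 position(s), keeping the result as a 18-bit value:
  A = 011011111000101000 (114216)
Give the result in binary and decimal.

Logical shift right by 6: drop the bottom 6 bit(s), prepend 6 zero(s) on the left.
  011011111000101000  ->  keep [011011111000], discard [101000], prepend 000000
= 000000011011111000

Answer: 000000011011111000 (1784)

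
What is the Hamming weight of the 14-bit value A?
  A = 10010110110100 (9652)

10010110110100
1-bits at positions (from bit 0 = LSB): 2, 4, 5, 7, 8, 10, 13
Count = 7

Answer: 7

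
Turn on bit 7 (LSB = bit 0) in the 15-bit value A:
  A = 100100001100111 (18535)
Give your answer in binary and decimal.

Mask = 1 << 7 = 000000010000000
Bit 7 of A is 0, so OR-ing with the mask flips it to 1.
  100100001100111
| 000000010000000
-----------------
  100100011100111

Answer: 100100011100111 (18663)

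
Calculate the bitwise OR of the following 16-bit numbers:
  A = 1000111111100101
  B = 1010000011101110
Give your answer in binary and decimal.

Apply | to each column (1 where either bit is 1):
  1000111111100101
| 1010000011101110
------------------
  1010111111101111

Answer: 1010111111101111 (45039)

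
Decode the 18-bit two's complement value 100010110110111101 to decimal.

MSB is 1, so the value is negative. Find the magnitude:
1. Invert bits:  011101001001000010
2. Add 1:        011101001001000011  = 119363
3. Apply sign:   -119363

Answer: -119363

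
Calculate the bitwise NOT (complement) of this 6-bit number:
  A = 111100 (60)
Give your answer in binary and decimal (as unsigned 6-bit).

Flip each bit (0->1, 1->0):
  111100
  000011

Answer: 000011 (3)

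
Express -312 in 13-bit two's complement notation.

1. Binary of +312:  0000100111000
2. Invert bits:     1111011000111
3. Add 1:           1111011001000

Answer: 1111011001000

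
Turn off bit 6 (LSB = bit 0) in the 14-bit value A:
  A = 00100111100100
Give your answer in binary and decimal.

Mask = ~(1 << 6) = 11111110111111
Bit 6 of A is 1, so AND-ing with the mask clears it to 0.
  00100111100100
& 11111110111111
----------------
  00100110100100

Answer: 00100110100100 (2468)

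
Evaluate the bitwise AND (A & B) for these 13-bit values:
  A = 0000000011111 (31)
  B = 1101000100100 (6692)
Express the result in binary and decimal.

Apply & to each column (1 only where both bits are 1):
  0000000011111
& 1101000100100
---------------
  0000000000100

Answer: 0000000000100 (4)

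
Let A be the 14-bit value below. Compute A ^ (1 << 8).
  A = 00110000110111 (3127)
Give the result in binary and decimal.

Mask = 1 << 8 = 00000100000000
Bit 8 of A is 0; XOR with the mask flips it to 1.
  00110000110111
^ 00000100000000
----------------
  00110100110111

Answer: 00110100110111 (3383)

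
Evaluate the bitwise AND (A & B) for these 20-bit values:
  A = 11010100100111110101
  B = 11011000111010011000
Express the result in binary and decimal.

Apply & to each column (1 only where both bits are 1):
  11010100100111110101
& 11011000111010011000
----------------------
  11010000100010010000

Answer: 11010000100010010000 (854160)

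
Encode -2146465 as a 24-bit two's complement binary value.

1. Binary of +2146465:  001000001100000010100001
2. Invert bits:     110111110011111101011110
3. Add 1:           110111110011111101011111

Answer: 110111110011111101011111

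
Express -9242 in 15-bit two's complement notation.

1. Binary of +9242:  010010000011010
2. Invert bits:     101101111100101
3. Add 1:           101101111100110

Answer: 101101111100110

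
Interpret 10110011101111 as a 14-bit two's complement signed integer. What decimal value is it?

MSB is 1, so the value is negative. Find the magnitude:
1. Invert bits:  01001100010000
2. Add 1:        01001100010001  = 4881
3. Apply sign:   -4881

Answer: -4881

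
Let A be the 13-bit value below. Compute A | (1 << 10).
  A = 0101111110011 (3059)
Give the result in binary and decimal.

Mask = 1 << 10 = 0010000000000
Bit 10 of A is 0, so OR-ing with the mask flips it to 1.
  0101111110011
| 0010000000000
---------------
  0111111110011

Answer: 0111111110011 (4083)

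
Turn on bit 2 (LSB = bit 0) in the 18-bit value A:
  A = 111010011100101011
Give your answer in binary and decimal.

Mask = 1 << 2 = 000000000000000100
Bit 2 of A is 0, so OR-ing with the mask flips it to 1.
  111010011100101011
| 000000000000000100
--------------------
  111010011100101111

Answer: 111010011100101111 (239407)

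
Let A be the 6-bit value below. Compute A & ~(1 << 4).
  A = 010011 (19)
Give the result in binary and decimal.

Mask = ~(1 << 4) = 101111
Bit 4 of A is 1, so AND-ing with the mask clears it to 0.
  010011
& 101111
--------
  000011

Answer: 000011 (3)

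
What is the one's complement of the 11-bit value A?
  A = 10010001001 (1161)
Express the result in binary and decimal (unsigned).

Flip each bit (0->1, 1->0):
  10010001001
  01101110110

Answer: 01101110110 (886)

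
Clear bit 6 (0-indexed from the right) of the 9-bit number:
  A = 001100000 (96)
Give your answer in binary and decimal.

Mask = ~(1 << 6) = 110111111
Bit 6 of A is 1, so AND-ing with the mask clears it to 0.
  001100000
& 110111111
-----------
  000100000

Answer: 000100000 (32)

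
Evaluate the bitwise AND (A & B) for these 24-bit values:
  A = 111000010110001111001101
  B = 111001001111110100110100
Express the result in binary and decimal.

Apply & to each column (1 only where both bits are 1):
  111000010110001111001101
& 111001001111110100110100
--------------------------
  111000000110000100000100

Answer: 111000000110000100000100 (14704900)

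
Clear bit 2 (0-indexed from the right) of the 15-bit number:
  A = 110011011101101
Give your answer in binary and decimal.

Mask = ~(1 << 2) = 111111111111011
Bit 2 of A is 1, so AND-ing with the mask clears it to 0.
  110011011101101
& 111111111111011
-----------------
  110011011101001

Answer: 110011011101001 (26345)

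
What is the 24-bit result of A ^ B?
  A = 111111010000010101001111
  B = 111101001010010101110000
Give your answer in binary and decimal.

Apply ^ to each column (1 where bits differ):
  111111010000010101001111
^ 111101001010010101110000
--------------------------
  000010011010000000111111

Answer: 000010011010000000111111 (630847)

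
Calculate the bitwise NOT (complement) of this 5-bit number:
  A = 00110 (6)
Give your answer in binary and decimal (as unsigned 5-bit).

Flip each bit (0->1, 1->0):
  00110
  11001

Answer: 11001 (25)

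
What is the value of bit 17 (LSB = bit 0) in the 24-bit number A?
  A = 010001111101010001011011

Bit 17 is the 18th from the right.
  010001111101010001011011
        ^
That bit is 1.

Answer: 1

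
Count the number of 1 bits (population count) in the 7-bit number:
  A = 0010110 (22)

0010110
1-bits at positions (from bit 0 = LSB): 1, 2, 4
Count = 3

Answer: 3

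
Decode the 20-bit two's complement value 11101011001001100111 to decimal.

MSB is 1, so the value is negative. Find the magnitude:
1. Invert bits:  00010100110110011000
2. Add 1:        00010100110110011001  = 85401
3. Apply sign:   -85401

Answer: -85401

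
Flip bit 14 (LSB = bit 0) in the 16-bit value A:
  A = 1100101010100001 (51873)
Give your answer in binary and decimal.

Mask = 1 << 14 = 0100000000000000
Bit 14 of A is 1; XOR with the mask flips it to 0.
  1100101010100001
^ 0100000000000000
------------------
  1000101010100001

Answer: 1000101010100001 (35489)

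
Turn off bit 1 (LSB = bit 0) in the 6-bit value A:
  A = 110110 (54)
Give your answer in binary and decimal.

Mask = ~(1 << 1) = 111101
Bit 1 of A is 1, so AND-ing with the mask clears it to 0.
  110110
& 111101
--------
  110100

Answer: 110100 (52)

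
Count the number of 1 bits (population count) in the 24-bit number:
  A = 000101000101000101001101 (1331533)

000101000101000101001101
1-bits at positions (from bit 0 = LSB): 0, 2, 3, 6, 8, 12, 14, 18, 20
Count = 9

Answer: 9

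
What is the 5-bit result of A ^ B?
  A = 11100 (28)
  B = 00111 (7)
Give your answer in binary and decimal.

Apply ^ to each column (1 where bits differ):
  11100
^ 00111
-------
  11011

Answer: 11011 (27)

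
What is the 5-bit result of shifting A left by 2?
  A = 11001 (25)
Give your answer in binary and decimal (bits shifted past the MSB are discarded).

Shift left by 2: drop the top 2 bit(s), append 2 zero(s) on the right.
  11001  ->  discard [11], keep [001], append 00
= 00100

Answer: 00100 (4)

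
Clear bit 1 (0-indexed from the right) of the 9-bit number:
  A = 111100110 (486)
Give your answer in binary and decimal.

Mask = ~(1 << 1) = 111111101
Bit 1 of A is 1, so AND-ing with the mask clears it to 0.
  111100110
& 111111101
-----------
  111100100

Answer: 111100100 (484)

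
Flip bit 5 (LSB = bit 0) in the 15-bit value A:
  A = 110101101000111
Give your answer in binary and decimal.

Mask = 1 << 5 = 000000000100000
Bit 5 of A is 0; XOR with the mask flips it to 1.
  110101101000111
^ 000000000100000
-----------------
  110101101100111

Answer: 110101101100111 (27495)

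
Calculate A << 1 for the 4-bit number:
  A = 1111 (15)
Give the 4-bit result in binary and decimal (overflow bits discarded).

Shift left by 1: drop the top 1 bit(s), append 1 zero(s) on the right.
  1111  ->  discard [1], keep [111], append 0
= 1110

Answer: 1110 (14)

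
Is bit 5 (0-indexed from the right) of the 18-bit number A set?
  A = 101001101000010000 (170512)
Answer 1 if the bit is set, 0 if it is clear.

Bit 5 is the 6th from the right.
  101001101000010000
              ^
That bit is 0.

Answer: 0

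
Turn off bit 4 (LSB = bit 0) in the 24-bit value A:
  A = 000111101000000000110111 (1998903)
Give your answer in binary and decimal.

Mask = ~(1 << 4) = 111111111111111111101111
Bit 4 of A is 1, so AND-ing with the mask clears it to 0.
  000111101000000000110111
& 111111111111111111101111
--------------------------
  000111101000000000100111

Answer: 000111101000000000100111 (1998887)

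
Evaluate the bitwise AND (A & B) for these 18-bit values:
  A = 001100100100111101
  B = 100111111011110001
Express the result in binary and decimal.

Apply & to each column (1 only where both bits are 1):
  001100100100111101
& 100111111011110001
--------------------
  000100100000110001

Answer: 000100100000110001 (18481)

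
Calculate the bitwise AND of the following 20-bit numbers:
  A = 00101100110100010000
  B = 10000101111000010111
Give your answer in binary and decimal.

Apply & to each column (1 only where both bits are 1):
  00101100110100010000
& 10000101111000010111
----------------------
  00000100110000010000

Answer: 00000100110000010000 (19472)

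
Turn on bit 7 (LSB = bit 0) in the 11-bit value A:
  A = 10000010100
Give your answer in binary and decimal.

Mask = 1 << 7 = 00010000000
Bit 7 of A is 0, so OR-ing with the mask flips it to 1.
  10000010100
| 00010000000
-------------
  10010010100

Answer: 10010010100 (1172)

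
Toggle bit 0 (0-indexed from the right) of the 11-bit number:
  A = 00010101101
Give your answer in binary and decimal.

Mask = 1 << 0 = 00000000001
Bit 0 of A is 1; XOR with the mask flips it to 0.
  00010101101
^ 00000000001
-------------
  00010101100

Answer: 00010101100 (172)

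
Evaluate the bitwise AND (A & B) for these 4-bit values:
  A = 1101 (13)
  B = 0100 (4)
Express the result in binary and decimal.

Apply & to each column (1 only where both bits are 1):
  1101
& 0100
------
  0100

Answer: 0100 (4)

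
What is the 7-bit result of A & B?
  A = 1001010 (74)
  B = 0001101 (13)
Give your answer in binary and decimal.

Apply & to each column (1 only where both bits are 1):
  1001010
& 0001101
---------
  0001000

Answer: 0001000 (8)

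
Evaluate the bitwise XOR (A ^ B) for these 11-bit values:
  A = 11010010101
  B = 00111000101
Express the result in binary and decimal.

Apply ^ to each column (1 where bits differ):
  11010010101
^ 00111000101
-------------
  11101010000

Answer: 11101010000 (1872)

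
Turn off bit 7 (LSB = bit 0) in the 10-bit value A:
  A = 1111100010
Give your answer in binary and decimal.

Mask = ~(1 << 7) = 1101111111
Bit 7 of A is 1, so AND-ing with the mask clears it to 0.
  1111100010
& 1101111111
------------
  1101100010

Answer: 1101100010 (866)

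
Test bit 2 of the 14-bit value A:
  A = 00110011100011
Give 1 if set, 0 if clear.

Bit 2 is the 3rd from the right.
  00110011100011
             ^
That bit is 0.

Answer: 0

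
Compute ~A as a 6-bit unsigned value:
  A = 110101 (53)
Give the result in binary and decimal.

Flip each bit (0->1, 1->0):
  110101
  001010

Answer: 001010 (10)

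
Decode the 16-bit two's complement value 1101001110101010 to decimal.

MSB is 1, so the value is negative. Find the magnitude:
1. Invert bits:  0010110001010101
2. Add 1:        0010110001010110  = 11350
3. Apply sign:   -11350

Answer: -11350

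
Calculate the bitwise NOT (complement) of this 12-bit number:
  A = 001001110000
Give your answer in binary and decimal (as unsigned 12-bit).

Flip each bit (0->1, 1->0):
  001001110000
  110110001111

Answer: 110110001111 (3471)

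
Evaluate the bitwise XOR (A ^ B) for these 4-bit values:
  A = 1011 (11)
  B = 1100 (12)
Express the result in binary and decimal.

Apply ^ to each column (1 where bits differ):
  1011
^ 1100
------
  0111

Answer: 0111 (7)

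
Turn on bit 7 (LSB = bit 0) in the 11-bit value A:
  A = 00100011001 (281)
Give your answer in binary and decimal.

Mask = 1 << 7 = 00010000000
Bit 7 of A is 0, so OR-ing with the mask flips it to 1.
  00100011001
| 00010000000
-------------
  00110011001

Answer: 00110011001 (409)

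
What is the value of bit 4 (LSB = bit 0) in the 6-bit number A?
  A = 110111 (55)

Bit 4 is the 5th from the right.
  110111
   ^
That bit is 1.

Answer: 1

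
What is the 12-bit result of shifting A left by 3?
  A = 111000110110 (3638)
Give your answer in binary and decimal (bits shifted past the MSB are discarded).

Shift left by 3: drop the top 3 bit(s), append 3 zero(s) on the right.
  111000110110  ->  discard [111], keep [000110110], append 000
= 000110110000

Answer: 000110110000 (432)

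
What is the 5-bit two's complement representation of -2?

1. Binary of +2:  00010
2. Invert bits:     11101
3. Add 1:           11110

Answer: 11110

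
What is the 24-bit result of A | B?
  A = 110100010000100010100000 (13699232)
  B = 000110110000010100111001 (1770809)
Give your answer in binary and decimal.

Apply | to each column (1 where either bit is 1):
  110100010000100010100000
| 000110110000010100111001
--------------------------
  110110110000110110111001

Answer: 110110110000110110111001 (14355897)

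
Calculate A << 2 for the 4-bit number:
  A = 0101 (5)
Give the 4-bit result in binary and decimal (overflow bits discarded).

Shift left by 2: drop the top 2 bit(s), append 2 zero(s) on the right.
  0101  ->  discard [01], keep [01], append 00
= 0100

Answer: 0100 (4)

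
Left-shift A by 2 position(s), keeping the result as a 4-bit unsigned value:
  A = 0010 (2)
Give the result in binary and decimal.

Shift left by 2: drop the top 2 bit(s), append 2 zero(s) on the right.
  0010  ->  discard [00], keep [10], append 00
= 1000

Answer: 1000 (8)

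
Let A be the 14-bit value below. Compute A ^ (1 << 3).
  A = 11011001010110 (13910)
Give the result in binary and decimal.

Mask = 1 << 3 = 00000000001000
Bit 3 of A is 0; XOR with the mask flips it to 1.
  11011001010110
^ 00000000001000
----------------
  11011001011110

Answer: 11011001011110 (13918)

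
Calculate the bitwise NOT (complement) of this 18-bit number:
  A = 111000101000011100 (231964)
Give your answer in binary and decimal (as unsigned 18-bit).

Flip each bit (0->1, 1->0):
  111000101000011100
  000111010111100011

Answer: 000111010111100011 (30179)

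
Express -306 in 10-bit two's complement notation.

1. Binary of +306:  0100110010
2. Invert bits:     1011001101
3. Add 1:           1011001110

Answer: 1011001110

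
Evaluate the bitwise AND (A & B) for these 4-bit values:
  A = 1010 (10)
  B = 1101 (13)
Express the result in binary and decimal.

Apply & to each column (1 only where both bits are 1):
  1010
& 1101
------
  1000

Answer: 1000 (8)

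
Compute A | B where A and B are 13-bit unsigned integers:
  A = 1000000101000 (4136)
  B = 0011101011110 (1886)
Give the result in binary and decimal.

Apply | to each column (1 where either bit is 1):
  1000000101000
| 0011101011110
---------------
  1011101111110

Answer: 1011101111110 (6014)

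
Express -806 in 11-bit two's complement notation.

1. Binary of +806:  01100100110
2. Invert bits:     10011011001
3. Add 1:           10011011010

Answer: 10011011010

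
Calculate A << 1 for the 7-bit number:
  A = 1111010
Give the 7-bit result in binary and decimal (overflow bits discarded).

Shift left by 1: drop the top 1 bit(s), append 1 zero(s) on the right.
  1111010  ->  discard [1], keep [111010], append 0
= 1110100

Answer: 1110100 (116)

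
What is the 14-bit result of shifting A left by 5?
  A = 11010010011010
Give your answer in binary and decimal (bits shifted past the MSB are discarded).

Shift left by 5: drop the top 5 bit(s), append 5 zero(s) on the right.
  11010010011010  ->  discard [11010], keep [010011010], append 00000
= 01001101000000

Answer: 01001101000000 (4928)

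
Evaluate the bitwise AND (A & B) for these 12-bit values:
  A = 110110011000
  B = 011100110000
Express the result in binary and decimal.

Apply & to each column (1 only where both bits are 1):
  110110011000
& 011100110000
--------------
  010100010000

Answer: 010100010000 (1296)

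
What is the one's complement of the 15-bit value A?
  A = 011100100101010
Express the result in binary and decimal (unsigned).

Flip each bit (0->1, 1->0):
  011100100101010
  100011011010101

Answer: 100011011010101 (18133)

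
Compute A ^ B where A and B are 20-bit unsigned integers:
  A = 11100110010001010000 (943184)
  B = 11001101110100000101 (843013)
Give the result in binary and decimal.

Apply ^ to each column (1 where bits differ):
  11100110010001010000
^ 11001101110100000101
----------------------
  00101011100101010101

Answer: 00101011100101010101 (178517)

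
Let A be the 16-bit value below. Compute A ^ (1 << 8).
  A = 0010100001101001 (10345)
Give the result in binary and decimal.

Mask = 1 << 8 = 0000000100000000
Bit 8 of A is 0; XOR with the mask flips it to 1.
  0010100001101001
^ 0000000100000000
------------------
  0010100101101001

Answer: 0010100101101001 (10601)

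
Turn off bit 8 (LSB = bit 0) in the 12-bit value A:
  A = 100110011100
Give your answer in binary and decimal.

Mask = ~(1 << 8) = 111011111111
Bit 8 of A is 1, so AND-ing with the mask clears it to 0.
  100110011100
& 111011111111
--------------
  100010011100

Answer: 100010011100 (2204)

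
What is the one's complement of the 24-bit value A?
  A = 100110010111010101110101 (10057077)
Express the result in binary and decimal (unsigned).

Flip each bit (0->1, 1->0):
  100110010111010101110101
  011001101000101010001010

Answer: 011001101000101010001010 (6720138)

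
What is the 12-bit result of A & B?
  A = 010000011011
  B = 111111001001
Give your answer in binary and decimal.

Apply & to each column (1 only where both bits are 1):
  010000011011
& 111111001001
--------------
  010000001001

Answer: 010000001001 (1033)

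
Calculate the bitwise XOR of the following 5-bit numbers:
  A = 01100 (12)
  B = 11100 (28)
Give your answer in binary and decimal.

Apply ^ to each column (1 where bits differ):
  01100
^ 11100
-------
  10000

Answer: 10000 (16)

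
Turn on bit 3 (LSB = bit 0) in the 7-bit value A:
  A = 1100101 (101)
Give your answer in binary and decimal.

Mask = 1 << 3 = 0001000
Bit 3 of A is 0, so OR-ing with the mask flips it to 1.
  1100101
| 0001000
---------
  1101101

Answer: 1101101 (109)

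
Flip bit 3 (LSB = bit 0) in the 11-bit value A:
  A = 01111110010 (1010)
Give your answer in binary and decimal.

Mask = 1 << 3 = 00000001000
Bit 3 of A is 0; XOR with the mask flips it to 1.
  01111110010
^ 00000001000
-------------
  01111111010

Answer: 01111111010 (1018)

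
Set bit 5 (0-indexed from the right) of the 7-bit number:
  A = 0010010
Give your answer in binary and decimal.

Mask = 1 << 5 = 0100000
Bit 5 of A is 0, so OR-ing with the mask flips it to 1.
  0010010
| 0100000
---------
  0110010

Answer: 0110010 (50)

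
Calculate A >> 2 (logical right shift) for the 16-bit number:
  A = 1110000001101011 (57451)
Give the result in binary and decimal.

Logical shift right by 2: drop the bottom 2 bit(s), prepend 2 zero(s) on the left.
  1110000001101011  ->  keep [11100000011010], discard [11], prepend 00
= 0011100000011010

Answer: 0011100000011010 (14362)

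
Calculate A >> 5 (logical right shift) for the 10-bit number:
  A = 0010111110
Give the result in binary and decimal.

Logical shift right by 5: drop the bottom 5 bit(s), prepend 5 zero(s) on the left.
  0010111110  ->  keep [00101], discard [11110], prepend 00000
= 0000000101

Answer: 0000000101 (5)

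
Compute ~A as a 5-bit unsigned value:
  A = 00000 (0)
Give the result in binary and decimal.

Flip each bit (0->1, 1->0):
  00000
  11111

Answer: 11111 (31)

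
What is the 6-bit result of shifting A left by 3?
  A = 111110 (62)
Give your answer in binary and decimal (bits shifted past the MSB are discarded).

Shift left by 3: drop the top 3 bit(s), append 3 zero(s) on the right.
  111110  ->  discard [111], keep [110], append 000
= 110000

Answer: 110000 (48)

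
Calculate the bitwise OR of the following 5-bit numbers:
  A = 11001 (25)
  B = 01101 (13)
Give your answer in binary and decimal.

Apply | to each column (1 where either bit is 1):
  11001
| 01101
-------
  11101

Answer: 11101 (29)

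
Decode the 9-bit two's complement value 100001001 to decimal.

MSB is 1, so the value is negative. Find the magnitude:
1. Invert bits:  011110110
2. Add 1:        011110111  = 247
3. Apply sign:   -247

Answer: -247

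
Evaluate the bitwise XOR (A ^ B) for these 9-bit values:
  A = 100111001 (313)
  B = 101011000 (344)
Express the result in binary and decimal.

Apply ^ to each column (1 where bits differ):
  100111001
^ 101011000
-----------
  001100001

Answer: 001100001 (97)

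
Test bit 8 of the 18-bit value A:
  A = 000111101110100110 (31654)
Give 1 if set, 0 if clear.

Bit 8 is the 9th from the right.
  000111101110100110
           ^
That bit is 1.

Answer: 1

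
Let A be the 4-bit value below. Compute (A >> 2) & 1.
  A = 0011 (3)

Bit 2 is the 3rd from the right.
  0011
   ^
That bit is 0.

Answer: 0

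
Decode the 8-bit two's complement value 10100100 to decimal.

MSB is 1, so the value is negative. Find the magnitude:
1. Invert bits:  01011011
2. Add 1:        01011100  = 92
3. Apply sign:   -92

Answer: -92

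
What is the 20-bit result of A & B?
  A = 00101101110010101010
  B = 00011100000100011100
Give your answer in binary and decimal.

Apply & to each column (1 only where both bits are 1):
  00101101110010101010
& 00011100000100011100
----------------------
  00001100000000001000

Answer: 00001100000000001000 (49160)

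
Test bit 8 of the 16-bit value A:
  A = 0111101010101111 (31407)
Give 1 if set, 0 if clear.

Bit 8 is the 9th from the right.
  0111101010101111
         ^
That bit is 0.

Answer: 0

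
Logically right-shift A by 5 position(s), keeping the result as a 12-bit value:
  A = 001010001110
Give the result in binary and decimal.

Logical shift right by 5: drop the bottom 5 bit(s), prepend 5 zero(s) on the left.
  001010001110  ->  keep [0010100], discard [01110], prepend 00000
= 000000010100

Answer: 000000010100 (20)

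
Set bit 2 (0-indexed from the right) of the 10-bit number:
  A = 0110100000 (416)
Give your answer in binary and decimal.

Mask = 1 << 2 = 0000000100
Bit 2 of A is 0, so OR-ing with the mask flips it to 1.
  0110100000
| 0000000100
------------
  0110100100

Answer: 0110100100 (420)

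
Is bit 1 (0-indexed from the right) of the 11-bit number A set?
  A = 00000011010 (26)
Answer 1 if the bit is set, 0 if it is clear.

Bit 1 is the 2nd from the right.
  00000011010
           ^
That bit is 1.

Answer: 1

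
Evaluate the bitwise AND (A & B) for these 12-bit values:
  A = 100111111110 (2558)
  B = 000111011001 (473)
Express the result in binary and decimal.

Apply & to each column (1 only where both bits are 1):
  100111111110
& 000111011001
--------------
  000111011000

Answer: 000111011000 (472)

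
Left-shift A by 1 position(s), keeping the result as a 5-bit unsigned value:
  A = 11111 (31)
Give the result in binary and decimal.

Shift left by 1: drop the top 1 bit(s), append 1 zero(s) on the right.
  11111  ->  discard [1], keep [1111], append 0
= 11110

Answer: 11110 (30)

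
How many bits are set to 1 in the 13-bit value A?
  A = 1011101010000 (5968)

1011101010000
1-bits at positions (from bit 0 = LSB): 4, 6, 8, 9, 10, 12
Count = 6

Answer: 6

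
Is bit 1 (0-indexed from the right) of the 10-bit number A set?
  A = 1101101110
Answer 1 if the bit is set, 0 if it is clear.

Bit 1 is the 2nd from the right.
  1101101110
          ^
That bit is 1.

Answer: 1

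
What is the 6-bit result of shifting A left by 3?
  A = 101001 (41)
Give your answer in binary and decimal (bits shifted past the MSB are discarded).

Shift left by 3: drop the top 3 bit(s), append 3 zero(s) on the right.
  101001  ->  discard [101], keep [001], append 000
= 001000

Answer: 001000 (8)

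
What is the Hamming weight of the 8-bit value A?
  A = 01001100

01001100
1-bits at positions (from bit 0 = LSB): 2, 3, 6
Count = 3

Answer: 3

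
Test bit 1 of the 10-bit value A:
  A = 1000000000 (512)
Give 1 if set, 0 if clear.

Bit 1 is the 2nd from the right.
  1000000000
          ^
That bit is 0.

Answer: 0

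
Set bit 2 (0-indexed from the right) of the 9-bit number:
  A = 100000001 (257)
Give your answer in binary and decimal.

Mask = 1 << 2 = 000000100
Bit 2 of A is 0, so OR-ing with the mask flips it to 1.
  100000001
| 000000100
-----------
  100000101

Answer: 100000101 (261)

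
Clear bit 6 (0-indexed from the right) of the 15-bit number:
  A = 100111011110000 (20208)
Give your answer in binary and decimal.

Mask = ~(1 << 6) = 111111110111111
Bit 6 of A is 1, so AND-ing with the mask clears it to 0.
  100111011110000
& 111111110111111
-----------------
  100111010110000

Answer: 100111010110000 (20144)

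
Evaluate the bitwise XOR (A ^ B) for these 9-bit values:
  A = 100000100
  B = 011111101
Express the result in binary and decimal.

Apply ^ to each column (1 where bits differ):
  100000100
^ 011111101
-----------
  111111001

Answer: 111111001 (505)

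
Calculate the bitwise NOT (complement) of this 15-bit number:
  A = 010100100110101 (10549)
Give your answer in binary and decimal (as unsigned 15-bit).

Flip each bit (0->1, 1->0):
  010100100110101
  101011011001010

Answer: 101011011001010 (22218)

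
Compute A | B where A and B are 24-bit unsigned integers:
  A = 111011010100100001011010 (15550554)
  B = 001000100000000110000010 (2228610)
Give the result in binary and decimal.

Apply | to each column (1 where either bit is 1):
  111011010100100001011010
| 001000100000000110000010
--------------------------
  111011110100100111011010

Answer: 111011110100100111011010 (15682010)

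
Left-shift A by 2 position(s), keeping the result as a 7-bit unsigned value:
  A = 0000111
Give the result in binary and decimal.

Shift left by 2: drop the top 2 bit(s), append 2 zero(s) on the right.
  0000111  ->  discard [00], keep [00111], append 00
= 0011100

Answer: 0011100 (28)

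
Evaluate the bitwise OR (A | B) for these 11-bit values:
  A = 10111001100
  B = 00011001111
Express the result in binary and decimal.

Apply | to each column (1 where either bit is 1):
  10111001100
| 00011001111
-------------
  10111001111

Answer: 10111001111 (1487)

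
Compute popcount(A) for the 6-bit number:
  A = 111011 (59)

111011
1-bits at positions (from bit 0 = LSB): 0, 1, 3, 4, 5
Count = 5

Answer: 5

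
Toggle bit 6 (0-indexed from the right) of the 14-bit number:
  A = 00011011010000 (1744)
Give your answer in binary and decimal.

Mask = 1 << 6 = 00000001000000
Bit 6 of A is 1; XOR with the mask flips it to 0.
  00011011010000
^ 00000001000000
----------------
  00011010010000

Answer: 00011010010000 (1680)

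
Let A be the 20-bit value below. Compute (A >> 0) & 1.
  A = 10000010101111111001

Bit 0 is the 1st from the right.
  10000010101111111001
                     ^
That bit is 1.

Answer: 1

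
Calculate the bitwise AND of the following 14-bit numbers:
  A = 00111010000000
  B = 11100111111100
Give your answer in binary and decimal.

Apply & to each column (1 only where both bits are 1):
  00111010000000
& 11100111111100
----------------
  00100010000000

Answer: 00100010000000 (2176)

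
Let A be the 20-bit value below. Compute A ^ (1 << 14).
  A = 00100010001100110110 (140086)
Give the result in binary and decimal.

Mask = 1 << 14 = 00000100000000000000
Bit 14 of A is 0; XOR with the mask flips it to 1.
  00100010001100110110
^ 00000100000000000000
----------------------
  00100110001100110110

Answer: 00100110001100110110 (156470)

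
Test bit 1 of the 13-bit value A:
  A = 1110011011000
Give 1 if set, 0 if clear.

Bit 1 is the 2nd from the right.
  1110011011000
             ^
That bit is 0.

Answer: 0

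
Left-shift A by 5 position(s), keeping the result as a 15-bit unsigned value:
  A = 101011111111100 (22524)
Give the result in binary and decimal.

Shift left by 5: drop the top 5 bit(s), append 5 zero(s) on the right.
  101011111111100  ->  discard [10101], keep [1111111100], append 00000
= 111111110000000

Answer: 111111110000000 (32640)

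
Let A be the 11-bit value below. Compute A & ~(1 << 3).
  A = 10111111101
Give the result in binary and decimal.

Mask = ~(1 << 3) = 11111110111
Bit 3 of A is 1, so AND-ing with the mask clears it to 0.
  10111111101
& 11111110111
-------------
  10111110101

Answer: 10111110101 (1525)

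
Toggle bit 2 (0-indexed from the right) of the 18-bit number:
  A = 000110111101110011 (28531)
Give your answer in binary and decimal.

Mask = 1 << 2 = 000000000000000100
Bit 2 of A is 0; XOR with the mask flips it to 1.
  000110111101110011
^ 000000000000000100
--------------------
  000110111101110111

Answer: 000110111101110111 (28535)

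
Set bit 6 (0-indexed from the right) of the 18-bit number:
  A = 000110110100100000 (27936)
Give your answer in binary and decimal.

Mask = 1 << 6 = 000000000001000000
Bit 6 of A is 0, so OR-ing with the mask flips it to 1.
  000110110100100000
| 000000000001000000
--------------------
  000110110101100000

Answer: 000110110101100000 (28000)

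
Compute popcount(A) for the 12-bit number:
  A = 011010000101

011010000101
1-bits at positions (from bit 0 = LSB): 0, 2, 7, 9, 10
Count = 5

Answer: 5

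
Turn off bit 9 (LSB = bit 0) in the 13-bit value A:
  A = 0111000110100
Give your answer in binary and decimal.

Mask = ~(1 << 9) = 1110111111111
Bit 9 of A is 1, so AND-ing with the mask clears it to 0.
  0111000110100
& 1110111111111
---------------
  0110000110100

Answer: 0110000110100 (3124)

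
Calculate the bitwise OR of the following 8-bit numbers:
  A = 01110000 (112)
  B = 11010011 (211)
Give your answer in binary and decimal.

Apply | to each column (1 where either bit is 1):
  01110000
| 11010011
----------
  11110011

Answer: 11110011 (243)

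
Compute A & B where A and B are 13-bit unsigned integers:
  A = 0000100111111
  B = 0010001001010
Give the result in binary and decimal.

Apply & to each column (1 only where both bits are 1):
  0000100111111
& 0010001001010
---------------
  0000000001010

Answer: 0000000001010 (10)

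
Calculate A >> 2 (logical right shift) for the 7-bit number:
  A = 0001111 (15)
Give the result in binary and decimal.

Logical shift right by 2: drop the bottom 2 bit(s), prepend 2 zero(s) on the left.
  0001111  ->  keep [00011], discard [11], prepend 00
= 0000011

Answer: 0000011 (3)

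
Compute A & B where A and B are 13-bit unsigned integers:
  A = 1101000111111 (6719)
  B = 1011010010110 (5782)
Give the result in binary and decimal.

Apply & to each column (1 only where both bits are 1):
  1101000111111
& 1011010010110
---------------
  1001000010110

Answer: 1001000010110 (4630)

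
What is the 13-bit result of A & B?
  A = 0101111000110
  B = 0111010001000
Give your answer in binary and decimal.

Apply & to each column (1 only where both bits are 1):
  0101111000110
& 0111010001000
---------------
  0101010000000

Answer: 0101010000000 (2688)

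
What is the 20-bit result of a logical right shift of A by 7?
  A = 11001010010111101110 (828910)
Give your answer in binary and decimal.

Logical shift right by 7: drop the bottom 7 bit(s), prepend 7 zero(s) on the left.
  11001010010111101110  ->  keep [1100101001011], discard [1101110], prepend 0000000
= 00000001100101001011

Answer: 00000001100101001011 (6475)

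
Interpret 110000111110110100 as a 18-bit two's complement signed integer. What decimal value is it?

MSB is 1, so the value is negative. Find the magnitude:
1. Invert bits:  001111000001001011
2. Add 1:        001111000001001100  = 61516
3. Apply sign:   -61516

Answer: -61516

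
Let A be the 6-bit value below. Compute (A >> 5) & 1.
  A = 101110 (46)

Bit 5 is the 6th from the right.
  101110
  ^
That bit is 1.

Answer: 1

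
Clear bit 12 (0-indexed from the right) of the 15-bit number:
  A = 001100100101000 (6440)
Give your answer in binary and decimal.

Mask = ~(1 << 12) = 110111111111111
Bit 12 of A is 1, so AND-ing with the mask clears it to 0.
  001100100101000
& 110111111111111
-----------------
  000100100101000

Answer: 000100100101000 (2344)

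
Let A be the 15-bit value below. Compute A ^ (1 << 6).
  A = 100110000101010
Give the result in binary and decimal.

Mask = 1 << 6 = 000000001000000
Bit 6 of A is 0; XOR with the mask flips it to 1.
  100110000101010
^ 000000001000000
-----------------
  100110001101010

Answer: 100110001101010 (19562)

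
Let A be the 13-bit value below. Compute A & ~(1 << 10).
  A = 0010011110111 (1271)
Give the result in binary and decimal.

Mask = ~(1 << 10) = 1101111111111
Bit 10 of A is 1, so AND-ing with the mask clears it to 0.
  0010011110111
& 1101111111111
---------------
  0000011110111

Answer: 0000011110111 (247)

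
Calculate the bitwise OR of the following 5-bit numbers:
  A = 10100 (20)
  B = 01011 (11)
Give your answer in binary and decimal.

Apply | to each column (1 where either bit is 1):
  10100
| 01011
-------
  11111

Answer: 11111 (31)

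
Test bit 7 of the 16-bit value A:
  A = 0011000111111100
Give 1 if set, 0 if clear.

Bit 7 is the 8th from the right.
  0011000111111100
          ^
That bit is 1.

Answer: 1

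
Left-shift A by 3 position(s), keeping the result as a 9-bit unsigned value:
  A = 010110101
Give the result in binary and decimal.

Shift left by 3: drop the top 3 bit(s), append 3 zero(s) on the right.
  010110101  ->  discard [010], keep [110101], append 000
= 110101000

Answer: 110101000 (424)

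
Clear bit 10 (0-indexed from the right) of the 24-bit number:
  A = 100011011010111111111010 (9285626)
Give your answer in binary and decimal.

Mask = ~(1 << 10) = 111111111111101111111111
Bit 10 of A is 1, so AND-ing with the mask clears it to 0.
  100011011010111111111010
& 111111111111101111111111
--------------------------
  100011011010101111111010

Answer: 100011011010101111111010 (9284602)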